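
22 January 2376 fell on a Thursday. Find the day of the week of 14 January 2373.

Sunday

Count forward from the earlier date (January 14, 2373) to the later (January 22, 2376):
Day-of-year of January 14, 2373: 14.
Day-of-year of January 22, 2376: 22.
2373 has 365 days, so 365 − 14 = 351 days remain in 2373.
Full years: 2374: 365; 2375: 365. Sum = 730.
Total: 351 + 730 + 22 = 1103 days.
1103 mod 7 = 4, so 4 days before Thursday is Sunday.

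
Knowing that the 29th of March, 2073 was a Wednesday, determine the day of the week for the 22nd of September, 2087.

Day-of-year of March 29, 2073: 88.
Day-of-year of September 22, 2087: 265.
2073 has 365 days, so 365 − 88 = 277 days remain in 2073.
Full years 2074–2086: 10 common + 3 leap = 10×365 + 3×366 = 4748 days.
Total: 277 + 4748 + 265 = 5290 days.
5290 mod 7 = 5, so 5 days after Wednesday is Monday.

Monday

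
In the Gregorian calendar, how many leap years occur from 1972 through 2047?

Years divisible by 4: 1972, 1976, …, 2044 — 19 in all.
2000 is divisible by 400, so still leap.
No century exceptions apply. Count: 19.

19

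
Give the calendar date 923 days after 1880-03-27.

1882-10-06

Count 923 days after March 27, 1880:
Day-of-year of March 27, 1880: 87.
Day-of-year of October 6, 1882: 279.
1880 has 366 days, so 366 − 87 = 279 days remain in 1880.
Full years: 1881: 365. Sum = 365.
Total: 279 + 365 + 279 = 923 days.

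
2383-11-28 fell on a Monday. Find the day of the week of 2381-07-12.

Sunday

Count forward from the earlier date (July 12, 2381) to the later (November 28, 2383):
Day-of-year of July 12, 2381: 193.
Day-of-year of November 28, 2383: 332.
2381 has 365 days, so 365 − 193 = 172 days remain in 2381.
Full years: 2382: 365. Sum = 365.
Total: 172 + 365 + 332 = 869 days.
869 mod 7 = 1, so 1 day before Monday is Sunday.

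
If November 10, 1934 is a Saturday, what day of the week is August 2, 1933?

Wednesday

Count forward from the earlier date (August 2, 1933) to the later (November 10, 1934):
August 2, 1933 → August 2, 1934: 365 days.
August 1934: 31 − 2 = 29 days remain.
Then September (30), October (31): 30 + 31 = 61 days.
November 1–10, 1934: 10 days.
Residual: 100 days.
Total: 465 days.
465 mod 7 = 3, so 3 days before Saturday is Wednesday.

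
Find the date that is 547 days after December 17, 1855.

June 16, 1857

Count 547 days after December 17, 1855:
December 17, 1855 → December 17, 1856: 366 days (1856 is a leap year).
December 1856: 31 − 17 = 14 days remain.
Then January (31), February 1857 (28), March (31), April (30), May (31): 31 + 28 + 31 + 30 + 31 = 151 days.
June 1–16, 1857: 16 days.
Residual: 181 days.
Total: 547 days.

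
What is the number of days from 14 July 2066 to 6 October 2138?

From July 14, 2066 to July 14, 2138: 72 years, of which 17 contain a Feb 29 — 55×365 + 17×366 = 26297 days.
(2100 is not a leap year (divisible by 100 but not 400).)
July 2138: 31 − 14 = 17 days remain.
Then August (31), September (30): 31 + 30 = 61 days.
October 1–6, 2138: 6 days.
Residual: 84 days.
Total: 26381 days.

26381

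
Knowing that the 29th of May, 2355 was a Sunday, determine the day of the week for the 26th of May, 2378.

Friday

Day-of-year of May 29, 2355: 149.
Day-of-year of May 26, 2378: 146.
2355 has 365 days, so 365 − 149 = 216 days remain in 2355.
Full years 2356–2377: 16 common + 6 leap = 16×365 + 6×366 = 8036 days.
Total: 216 + 8036 + 146 = 8398 days.
8398 mod 7 = 5, so 5 days after Sunday is Friday.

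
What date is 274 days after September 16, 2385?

June 17, 2386

Count 274 days after September 16, 2385:
September 2385: 30 − 16 = 14 days remain.
Then October (31), November (30), December (31), January (31), February 2386 (28), March (31), April (30), May (31): 31 + 30 + 31 + 31 + 28 + 31 + 30 + 31 = 243 days.
June 1–17, 2386: 17 days.
Total: 14 + 243 + 17 = 274 days.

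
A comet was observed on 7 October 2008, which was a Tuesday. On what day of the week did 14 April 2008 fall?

Monday

Count forward from the earlier date (April 14, 2008) to the later (October 7, 2008):
April 2008: 30 − 14 = 16 days remain.
Then May (31), June (30), July (31), August (31), September (30): 31 + 30 + 31 + 31 + 30 = 153 days.
October 1–7, 2008: 7 days.
Total: 16 + 153 + 7 = 176 days.
176 mod 7 = 1, so 1 day before Tuesday is Monday.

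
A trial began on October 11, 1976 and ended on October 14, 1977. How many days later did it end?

October 1976: 31 − 11 = 20 days remain.
Then 11 full months totalling 334 days.
October 1–14, 1977: 14 days.
Total: 20 + 334 + 14 = 368 days.

368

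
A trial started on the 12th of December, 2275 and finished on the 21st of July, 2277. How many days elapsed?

587

December 2275: 31 − 12 = 19 days remain.
Then 18 full months totalling 547 days.
July 1–21, 2277: 21 days.
Total: 19 + 547 + 21 = 587 days.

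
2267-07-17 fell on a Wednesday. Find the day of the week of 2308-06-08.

Monday

Day-of-year of July 17, 2267: 198.
Day-of-year of June 8, 2308: 160.
2267 has 365 days, so 365 − 198 = 167 days remain in 2267.
Full years 2268–2307: 31 common + 9 leap = 31×365 + 9×366 = 14609 days.
Total: 167 + 14609 + 160 = 14936 days.
14936 mod 7 = 5, so 5 days after Wednesday is Monday.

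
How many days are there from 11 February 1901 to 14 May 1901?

92

February 1901: 28 − 11 = 17 days remain (1901 is not a leap year, so February has 28 days).
Then March (31), April (30): 31 + 30 = 61 days.
May 1–14, 1901: 14 days.
Total: 17 + 61 + 14 = 92 days.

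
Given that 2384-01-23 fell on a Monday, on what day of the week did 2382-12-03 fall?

Count forward from the earlier date (December 3, 2382) to the later (January 23, 2384):
December 3, 2382 → December 3, 2383: 365 days.
December 2383: 31 − 3 = 28 days remain.
January 1–23, 2384: 23 days.
Residual: 51 days.
Total: 416 days.
416 mod 7 = 3, so 3 days before Monday is Friday.

Friday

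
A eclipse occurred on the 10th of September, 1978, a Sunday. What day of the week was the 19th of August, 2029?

Day-of-year of September 10, 1978: 253.
Day-of-year of August 19, 2029: 231.
1978 has 365 days, so 365 − 253 = 112 days remain in 1978.
Full years 1979–2028: 37 common + 13 leap = 37×365 + 13×366 = 18263 days.
Total: 112 + 18263 + 231 = 18606 days.
18606 is a multiple of 7, so the 19th of August, 2029 falls on the same weekday: Sunday.

Sunday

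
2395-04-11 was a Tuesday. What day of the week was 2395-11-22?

April 2395: 30 − 11 = 19 days remain.
Then May (31), June (30), July (31), August (31), September (30), October (31): 31 + 30 + 31 + 31 + 30 + 31 = 184 days.
November 1–22, 2395: 22 days.
Total: 19 + 184 + 22 = 225 days.
225 mod 7 = 1, so 1 day after Tuesday is Wednesday.

Wednesday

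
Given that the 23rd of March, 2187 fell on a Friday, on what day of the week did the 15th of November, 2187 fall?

Thursday

March 2187: 31 − 23 = 8 days remain.
Then April (30), May (31), June (30), July (31), August (31), September (30), October (31): 30 + 31 + 30 + 31 + 31 + 30 + 31 = 214 days.
November 1–15, 2187: 15 days.
Total: 8 + 214 + 15 = 237 days.
237 mod 7 = 6, so 6 days after Friday is Thursday.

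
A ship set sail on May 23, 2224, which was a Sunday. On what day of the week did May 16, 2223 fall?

Count forward from the earlier date (May 16, 2223) to the later (May 23, 2224):
May 2223: 31 − 16 = 15 days remain.
Then 11 full months totalling 335 days.
May 1–23, 2224: 23 days.
Total: 15 + 335 + 23 = 373 days.
373 mod 7 = 2, so 2 days before Sunday is Friday.

Friday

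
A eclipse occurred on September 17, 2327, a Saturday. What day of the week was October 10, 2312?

Count forward from the earlier date (October 10, 2312) to the later (September 17, 2327):
Day-of-year of October 10, 2312: 284.
Day-of-year of September 17, 2327: 260.
2312 has 366 days, so 366 − 284 = 82 days remain in 2312.
Full years 2313–2326: 11 common + 3 leap = 11×365 + 3×366 = 5113 days.
Total: 82 + 5113 + 260 = 5455 days.
5455 mod 7 = 2, so 2 days before Saturday is Thursday.

Thursday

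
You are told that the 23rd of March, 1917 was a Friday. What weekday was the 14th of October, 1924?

Tuesday

From March 23, 1917 to March 23, 1924: 7 years, of which 2 contain a Feb 29 — 5×365 + 2×366 = 2557 days.
March 1924: 31 − 23 = 8 days remain.
Then April (30), May (31), June (30), July (31), August (31), September (30): 30 + 31 + 30 + 31 + 31 + 30 = 183 days.
October 1–14, 1924: 14 days.
Residual: 205 days.
Total: 2762 days.
2762 mod 7 = 4, so 4 days after Friday is Tuesday.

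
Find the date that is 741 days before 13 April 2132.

3 April 2130

Count 741 days before April 13, 2132:
April 3, 2130 → April 3, 2131: 365 days.
April 3, 2131 → April 3, 2132: 366 days (2132 is a leap year).
Within April 2132: 13 − 3 = 10 days.
Total: 741 days.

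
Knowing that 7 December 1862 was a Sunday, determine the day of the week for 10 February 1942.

Tuesday

From December 7, 1862 to December 7, 1941: 79 years, of which 19 contain a Feb 29 — 60×365 + 19×366 = 28854 days.
(1900 is not a leap year (divisible by 100 but not 400).)
December 1941: 31 − 7 = 24 days remain.
Then January (31): 31 days.
February 1–10, 1942: 10 days (1942 is not a leap year).
Residual: 65 days.
Total: 28919 days.
28919 mod 7 = 2, so 2 days after Sunday is Tuesday.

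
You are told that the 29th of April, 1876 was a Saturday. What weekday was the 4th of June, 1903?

From April 29, 1876 to April 29, 1903: 27 years, of which 5 contain a Feb 29 — 22×365 + 5×366 = 9860 days.
(1900 is not a leap year (divisible by 100 but not 400).)
April 1903: 30 − 29 = 1 day remains.
Then May (31): 31 days.
June 1–4, 1903: 4 days.
Residual: 36 days.
Total: 9896 days.
9896 mod 7 = 5, so 5 days after Saturday is Thursday.

Thursday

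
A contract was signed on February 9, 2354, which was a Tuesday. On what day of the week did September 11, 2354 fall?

February 2354: 28 − 9 = 19 days remain (2354 is not a leap year, so February has 28 days).
Then March (31), April (30), May (31), June (30), July (31), August (31): 31 + 30 + 31 + 30 + 31 + 31 = 184 days.
September 1–11, 2354: 11 days.
Total: 19 + 184 + 11 = 214 days.
214 mod 7 = 4, so 4 days after Tuesday is Saturday.

Saturday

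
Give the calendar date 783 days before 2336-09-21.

2334-07-31

Count 783 days before September 21, 2336:
Day-of-year of July 31, 2334: 212.
Day-of-year of September 21, 2336: 265.
2334 has 365 days, so 365 − 212 = 153 days remain in 2334.
Full years: 2335: 365. Sum = 365.
Total: 153 + 365 + 265 = 783 days.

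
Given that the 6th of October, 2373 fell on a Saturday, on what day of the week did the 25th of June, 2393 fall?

Friday

From October 6, 2373 to October 6, 2392: 19 years, of which 5 contain a Feb 29 — 14×365 + 5×366 = 6940 days.
October 2392: 31 − 6 = 25 days remain.
Then November (30), December (31), January (31), February 2393 (28), March (31), April (30), May (31): 30 + 31 + 31 + 28 + 31 + 30 + 31 = 212 days.
June 1–25, 2393: 25 days.
Residual: 262 days.
Total: 7202 days.
7202 mod 7 = 6, so 6 days after Saturday is Friday.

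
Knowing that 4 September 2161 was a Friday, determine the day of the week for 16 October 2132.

Count forward from the earlier date (October 16, 2132) to the later (September 4, 2161):
Day-of-year of October 16, 2132: 290.
Day-of-year of September 4, 2161: 247.
2132 has 366 days, so 366 − 290 = 76 days remain in 2132.
Full years 2133–2160: 21 common + 7 leap = 21×365 + 7×366 = 10227 days.
Total: 76 + 10227 + 247 = 10550 days.
10550 mod 7 = 1, so 1 day before Friday is Thursday.

Thursday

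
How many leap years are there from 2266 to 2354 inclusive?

Years divisible by 4: 2268, 2272, …, 2352 — 22 in all.
Of these, 2300 is divisible by 100 but not 400, so not leap.
Leap years: 22 − 1 = 21.

21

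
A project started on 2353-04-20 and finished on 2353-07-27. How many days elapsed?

98

April 2353: 30 − 20 = 10 days remain.
Then May (31), June (30): 31 + 30 = 61 days.
July 1–27, 2353: 27 days.
Total: 10 + 61 + 27 = 98 days.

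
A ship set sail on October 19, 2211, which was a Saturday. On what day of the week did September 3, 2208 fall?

Count forward from the earlier date (September 3, 2208) to the later (October 19, 2211):
September 3, 2208 → September 3, 2209: 365 days.
September 3, 2209 → September 3, 2210: 365 days.
September 3, 2210 → September 3, 2211: 365 days.
September 2211: 30 − 3 = 27 days remain.
October 1–19, 2211: 19 days.
Residual: 46 days.
Total: 1141 days.
1141 is a multiple of 7, so September 3, 2208 falls on the same weekday: Saturday.

Saturday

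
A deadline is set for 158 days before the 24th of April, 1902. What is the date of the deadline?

the 17th of November, 1901

Count 158 days before April 24, 1902:
Day-of-year of November 17, 1901: 321.
Day-of-year of April 24, 1902: 114.
1901 has 365 days, so 365 − 321 = 44 days remain in 1901.
Total: 44 + 114 = 158 days.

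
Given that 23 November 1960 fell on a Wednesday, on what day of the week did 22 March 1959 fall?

Sunday

Count forward from the earlier date (March 22, 1959) to the later (November 23, 1960):
Day-of-year of March 22, 1959: 81.
Day-of-year of November 23, 1960: 328.
1959 has 365 days, so 365 − 81 = 284 days remain in 1959.
Total: 284 + 328 = 612 days.
612 mod 7 = 3, so 3 days before Wednesday is Sunday.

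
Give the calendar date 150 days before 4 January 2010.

7 August 2009

Count 150 days before January 4, 2010:
August 2009: 31 − 7 = 24 days remain.
Then September (30), October (31), November (30), December (31): 30 + 31 + 30 + 31 = 122 days.
January 1–4, 2010: 4 days.
Residual: 150 days.
Total: 150 days.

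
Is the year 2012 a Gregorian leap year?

2012 is a leap year.

Yes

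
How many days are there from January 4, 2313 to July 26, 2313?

203

January 2313: 31 − 4 = 27 days remain.
Then February 2313 (28), March (31), April (30), May (31), June (30): 28 + 31 + 30 + 31 + 30 = 150 days.
July 1–26, 2313: 26 days.
Total: 27 + 150 + 26 = 203 days.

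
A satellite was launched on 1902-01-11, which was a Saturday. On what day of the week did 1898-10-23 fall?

Sunday

Count forward from the earlier date (October 23, 1898) to the later (January 11, 1902):
October 23, 1898 → October 23, 1899: 365 days.
October 23, 1899 → October 23, 1900: 365 days (1900 is not a leap year (divisible by 100 but not 400)).
October 23, 1900 → October 23, 1901: 365 days.
October 1901: 31 − 23 = 8 days remain.
Then November (30), December (31): 30 + 31 = 61 days.
January 1–11, 1902: 11 days.
Residual: 80 days.
Total: 1175 days.
1175 mod 7 = 6, so 6 days before Saturday is Sunday.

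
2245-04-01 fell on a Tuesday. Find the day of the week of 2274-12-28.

Monday

Day-of-year of April 1, 2245: 91.
Day-of-year of December 28, 2274: 362.
2245 has 365 days, so 365 − 91 = 274 days remain in 2245.
Full years 2246–2273: 21 common + 7 leap = 21×365 + 7×366 = 10227 days.
Total: 274 + 10227 + 362 = 10863 days.
10863 mod 7 = 6, so 6 days after Tuesday is Monday.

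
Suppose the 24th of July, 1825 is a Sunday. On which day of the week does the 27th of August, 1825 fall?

Saturday

July 1825: 31 − 24 = 7 days remain.
August 1–27, 1825: 27 days.
Total: 7 + 27 = 34 days.
34 mod 7 = 6, so 6 days after Sunday is Saturday.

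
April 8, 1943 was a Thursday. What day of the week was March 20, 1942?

Count forward from the earlier date (March 20, 1942) to the later (April 8, 1943):
March 1942: 31 − 20 = 11 days remain.
Then 12 full months totalling 365 days.
April 1–8, 1943: 8 days.
Total: 11 + 365 + 8 = 384 days.
384 mod 7 = 6, so 6 days before Thursday is Friday.

Friday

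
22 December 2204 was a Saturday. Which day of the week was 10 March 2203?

Count forward from the earlier date (March 10, 2203) to the later (December 22, 2204):
Day-of-year of March 10, 2203: 69.
Day-of-year of December 22, 2204: 357.
2203 has 365 days, so 365 − 69 = 296 days remain in 2203.
Total: 296 + 357 = 653 days.
653 mod 7 = 2, so 2 days before Saturday is Thursday.

Thursday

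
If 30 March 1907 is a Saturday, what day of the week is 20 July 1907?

March 1907: 31 − 30 = 1 day remains.
Then April (30), May (31), June (30): 30 + 31 + 30 = 91 days.
July 1–20, 1907: 20 days.
Total: 1 + 91 + 20 = 112 days.
112 is a multiple of 7, so 20 July 1907 falls on the same weekday: Saturday.

Saturday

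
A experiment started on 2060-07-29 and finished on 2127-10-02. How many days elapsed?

Day-of-year of July 29, 2060: 211.
Day-of-year of October 2, 2127: 275.
2060 has 366 days, so 366 − 211 = 155 days remain in 2060.
Full years 2061–2126: 51 common + 15 leap = 51×365 + 15×366 = 24105 days.
Total: 155 + 24105 + 275 = 24535 days.

24535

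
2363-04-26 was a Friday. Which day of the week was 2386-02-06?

From April 26, 2363 to April 26, 2385: 22 years, of which 6 contain a Feb 29 — 16×365 + 6×366 = 8036 days.
April 2385: 30 − 26 = 4 days remain.
Then 9 full months totalling 276 days.
February 1–6, 2386: 6 days (2386 is not a leap year).
Residual: 286 days.
Total: 8322 days.
8322 mod 7 = 6, so 6 days after Friday is Thursday.

Thursday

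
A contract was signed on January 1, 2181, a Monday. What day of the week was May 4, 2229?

From January 1, 2181 to January 1, 2229: 48 years, of which 11 contain a Feb 29 — 37×365 + 11×366 = 17531 days.
(2200 is not a leap year (divisible by 100 but not 400).)
January 2229: 31 − 1 = 30 days remain.
Then February 2229 (28), March (31), April (30): 28 + 31 + 30 = 89 days.
May 1–4, 2229: 4 days.
Residual: 123 days.
Total: 17654 days.
17654 is a multiple of 7, so May 4, 2229 falls on the same weekday: Monday.

Monday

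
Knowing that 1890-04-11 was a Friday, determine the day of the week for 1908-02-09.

Sunday

Day-of-year of April 11, 1890: 101.
Day-of-year of February 9, 1908: 40.
1890 has 365 days, so 365 − 101 = 264 days remain in 1890.
Full years 1891–1907: 14 common + 3 leap = 14×365 + 3×366 = 6208 days.
Total: 264 + 6208 + 40 = 6512 days.
6512 mod 7 = 2, so 2 days after Friday is Sunday.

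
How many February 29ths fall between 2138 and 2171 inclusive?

Years divisible by 4 in [2138, 2171]: 2140, 2144, 2148, 2152, 2156, 2160, 2164, 2168.
No century exceptions apply. Count: 8.

8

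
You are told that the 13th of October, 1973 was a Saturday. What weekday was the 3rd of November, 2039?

Thursday

Day-of-year of October 13, 1973: 286.
Day-of-year of November 3, 2039: 307.
1973 has 365 days, so 365 − 286 = 79 days remain in 1973.
Full years 1974–2038: 49 common + 16 leap = 49×365 + 16×366 = 23741 days.
Total: 79 + 23741 + 307 = 24127 days.
24127 mod 7 = 5, so 5 days after Saturday is Thursday.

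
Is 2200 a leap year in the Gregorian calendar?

2200 is not a leap year (divisible by 100 but not 400).

No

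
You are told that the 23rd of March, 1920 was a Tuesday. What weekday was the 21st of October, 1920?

March 1920: 31 − 23 = 8 days remain.
Then April (30), May (31), June (30), July (31), August (31), September (30): 30 + 31 + 30 + 31 + 31 + 30 = 183 days.
October 1–21, 1920: 21 days.
Total: 8 + 183 + 21 = 212 days.
212 mod 7 = 2, so 2 days after Tuesday is Thursday.

Thursday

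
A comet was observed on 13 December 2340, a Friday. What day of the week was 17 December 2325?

Thursday

Count forward from the earlier date (December 17, 2325) to the later (December 13, 2340):
Day-of-year of December 17, 2325: 351.
Day-of-year of December 13, 2340: 348.
2325 has 365 days, so 365 − 351 = 14 days remain in 2325.
Full years 2326–2339: 11 common + 3 leap = 11×365 + 3×366 = 5113 days.
Total: 14 + 5113 + 348 = 5475 days.
5475 mod 7 = 1, so 1 day before Friday is Thursday.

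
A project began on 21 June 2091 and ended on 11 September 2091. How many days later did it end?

June 2091: 30 − 21 = 9 days remain.
Then July (31), August (31): 31 + 31 = 62 days.
September 1–11, 2091: 11 days.
Total: 9 + 62 + 11 = 82 days.

82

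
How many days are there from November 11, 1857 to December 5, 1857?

November 1857: 30 − 11 = 19 days remain.
December 1–5, 1857: 5 days.
Total: 19 + 5 = 24 days.

24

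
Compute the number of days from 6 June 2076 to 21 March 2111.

12705

Day-of-year of June 6, 2076: 158.
Day-of-year of March 21, 2111: 80.
2076 has 366 days, so 366 − 158 = 208 days remain in 2076.
Full years 2077–2110: 27 common + 7 leap = 27×365 + 7×366 = 12417 days.
Total: 208 + 12417 + 80 = 12705 days.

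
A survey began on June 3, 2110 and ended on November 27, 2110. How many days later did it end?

June 2110: 30 − 3 = 27 days remain.
Then July (31), August (31), September (30), October (31): 31 + 31 + 30 + 31 = 123 days.
November 1–27, 2110: 27 days.
Total: 27 + 123 + 27 = 177 days.

177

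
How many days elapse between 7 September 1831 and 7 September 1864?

Day-of-year of September 7, 1831: 250.
Day-of-year of September 7, 1864: 251.
1831 has 365 days, so 365 − 250 = 115 days remain in 1831.
Full years 1832–1863: 24 common + 8 leap = 24×365 + 8×366 = 11688 days.
Total: 115 + 11688 + 251 = 12054 days.

12054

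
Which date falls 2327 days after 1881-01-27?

1887-06-12

Count 2327 days after January 27, 1881:
Day-of-year of January 27, 1881: 27.
Day-of-year of June 12, 1887: 163.
1881 has 365 days, so 365 − 27 = 338 days remain in 1881.
Full years: 1882: 365; 1883: 365; 1884: 366; 1885: 365; 1886: 365. Sum = 1826.
Total: 338 + 1826 + 163 = 2327 days.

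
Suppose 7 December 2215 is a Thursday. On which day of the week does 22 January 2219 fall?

Friday

Day-of-year of December 7, 2215: 341.
Day-of-year of January 22, 2219: 22.
2215 has 365 days, so 365 − 341 = 24 days remain in 2215.
Full years: 2216: 366; 2217: 365; 2218: 365. Sum = 1096.
Total: 24 + 1096 + 22 = 1142 days.
1142 mod 7 = 1, so 1 day after Thursday is Friday.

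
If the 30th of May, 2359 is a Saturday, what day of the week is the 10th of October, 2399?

From May 30, 2359 to May 30, 2399: 40 years, of which 10 contain a Feb 29 — 30×365 + 10×366 = 14610 days.
May 2399: 31 − 30 = 1 day remains.
Then June (30), July (31), August (31), September (30): 30 + 31 + 31 + 30 = 122 days.
October 1–10, 2399: 10 days.
Residual: 133 days.
Total: 14743 days.
14743 mod 7 = 1, so 1 day after Saturday is Sunday.

Sunday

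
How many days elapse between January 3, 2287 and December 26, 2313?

9853

From January 3, 2287 to January 3, 2313: 26 years, of which 6 contain a Feb 29 — 20×365 + 6×366 = 9496 days.
(2300 is not a leap year (divisible by 100 but not 400).)
January 2313: 31 − 3 = 28 days remain.
Then 10 full months totalling 303 days.
December 1–26, 2313: 26 days.
Residual: 357 days.
Total: 9853 days.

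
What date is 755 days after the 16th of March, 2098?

the 10th of April, 2100

Count 755 days after March 16, 2098:
Day-of-year of March 16, 2098: 75.
Day-of-year of April 10, 2100: 100.
2098 has 365 days, so 365 − 75 = 290 days remain in 2098.
Full years: 2099: 365. Sum = 365.
Total: 290 + 365 + 100 = 755 days.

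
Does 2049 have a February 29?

2049 is not a leap year.

No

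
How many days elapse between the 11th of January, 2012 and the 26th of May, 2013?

501

Day-of-year of January 11, 2012: 11.
Day-of-year of May 26, 2013: 146.
2012 has 366 days, so 366 − 11 = 355 days remain in 2012.
Total: 355 + 146 = 501 days.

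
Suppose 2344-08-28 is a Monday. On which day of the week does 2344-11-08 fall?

Wednesday

August 2344: 31 − 28 = 3 days remain.
Then September (30), October (31): 30 + 31 = 61 days.
November 1–8, 2344: 8 days.
Total: 3 + 61 + 8 = 72 days.
72 mod 7 = 2, so 2 days after Monday is Wednesday.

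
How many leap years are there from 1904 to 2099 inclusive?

Years divisible by 4: 1904, 1908, …, 2096 — 49 in all.
2000 is divisible by 400, so still leap.
No century exceptions apply. Count: 49.

49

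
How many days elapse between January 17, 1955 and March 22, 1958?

1160

Day-of-year of January 17, 1955: 17.
Day-of-year of March 22, 1958: 81.
1955 has 365 days, so 365 − 17 = 348 days remain in 1955.
Full years: 1956: 366; 1957: 365. Sum = 731.
Total: 348 + 731 + 81 = 1160 days.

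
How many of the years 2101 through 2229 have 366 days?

31

Years divisible by 4: 2104, 2108, …, 2228 — 32 in all.
Of these, 2200 is divisible by 100 but not 400, so not leap.
Leap years: 32 − 1 = 31.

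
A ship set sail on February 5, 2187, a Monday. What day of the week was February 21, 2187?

Within February 2187: 21 − 5 = 16 days.
16 mod 7 = 2, so 2 days after Monday is Wednesday.

Wednesday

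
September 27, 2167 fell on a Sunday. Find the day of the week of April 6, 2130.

Count forward from the earlier date (April 6, 2130) to the later (September 27, 2167):
Day-of-year of April 6, 2130: 96.
Day-of-year of September 27, 2167: 270.
2130 has 365 days, so 365 − 96 = 269 days remain in 2130.
Full years 2131–2166: 27 common + 9 leap = 27×365 + 9×366 = 13149 days.
Total: 269 + 13149 + 270 = 13688 days.
13688 mod 7 = 3, so 3 days before Sunday is Thursday.

Thursday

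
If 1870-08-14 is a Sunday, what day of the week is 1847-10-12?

Count forward from the earlier date (October 12, 1847) to the later (August 14, 1870):
From October 12, 1847 to October 12, 1869: 22 years, of which 6 contain a Feb 29 — 16×365 + 6×366 = 8036 days.
October 1869: 31 − 12 = 19 days remain.
Then 9 full months totalling 273 days.
August 1–14, 1870: 14 days.
Residual: 306 days.
Total: 8342 days.
8342 mod 7 = 5, so 5 days before Sunday is Tuesday.

Tuesday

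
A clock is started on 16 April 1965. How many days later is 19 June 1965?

64

April 1965: 30 − 16 = 14 days remain.
Then May (31): 31 days.
June 1–19, 1965: 19 days.
Total: 14 + 31 + 19 = 64 days.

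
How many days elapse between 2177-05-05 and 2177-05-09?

4

Within May 2177: 9 − 5 = 4 days.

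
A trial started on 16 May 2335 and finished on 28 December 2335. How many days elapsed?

226

May 2335: 31 − 16 = 15 days remain.
Then June (30), July (31), August (31), September (30), October (31), November (30): 30 + 31 + 31 + 30 + 31 + 30 = 183 days.
December 1–28, 2335: 28 days.
Total: 15 + 183 + 28 = 226 days.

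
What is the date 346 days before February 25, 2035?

March 16, 2034

Count 346 days before February 25, 2035:
March 2034: 31 − 16 = 15 days remain.
Then 10 full months totalling 306 days.
February 1–25, 2035: 25 days (2035 is not a leap year).
Residual: 346 days.
Total: 346 days.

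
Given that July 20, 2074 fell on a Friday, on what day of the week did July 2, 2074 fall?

Monday

Count forward from the earlier date (July 2, 2074) to the later (July 20, 2074):
Within July 2074: 20 − 2 = 18 days.
18 mod 7 = 4, so 4 days before Friday is Monday.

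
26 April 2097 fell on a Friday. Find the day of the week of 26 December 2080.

Count forward from the earlier date (December 26, 2080) to the later (April 26, 2097):
Day-of-year of December 26, 2080: 361.
Day-of-year of April 26, 2097: 116.
2080 has 366 days, so 366 − 361 = 5 days remain in 2080.
Full years 2081–2096: 12 common + 4 leap = 12×365 + 4×366 = 5844 days.
Total: 5 + 5844 + 116 = 5965 days.
5965 mod 7 = 1, so 1 day before Friday is Thursday.

Thursday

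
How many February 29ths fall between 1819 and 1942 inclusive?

Years divisible by 4: 1820, 1824, …, 1940 — 31 in all.
Of these, 1900 is divisible by 100 but not 400, so not leap.
Leap years: 31 − 1 = 30.

30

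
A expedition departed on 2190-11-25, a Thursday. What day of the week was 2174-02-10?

Thursday

Count forward from the earlier date (February 10, 2174) to the later (November 25, 2190):
From February 10, 2174 to February 10, 2190: 16 years, of which 4 contain a Feb 29 — 12×365 + 4×366 = 5844 days.
February 2190: 28 − 10 = 18 days remain (2190 is not a leap year, so February has 28 days).
Then March (31), April (30), May (31), June (30), July (31), August (31), September (30), October (31): 31 + 30 + 31 + 30 + 31 + 31 + 30 + 31 = 245 days.
November 1–25, 2190: 25 days.
Residual: 288 days.
Total: 6132 days.
6132 is a multiple of 7, so 2174-02-10 falls on the same weekday: Thursday.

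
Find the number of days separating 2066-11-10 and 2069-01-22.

November 10, 2066 → November 10, 2067: 365 days.
November 10, 2067 → November 10, 2068: 366 days (2068 is a leap year).
November 2068: 30 − 10 = 20 days remain.
Then December (31): 31 days.
January 1–22, 2069: 22 days.
Residual: 73 days.
Total: 804 days.

804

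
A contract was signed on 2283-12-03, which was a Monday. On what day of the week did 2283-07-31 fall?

Count forward from the earlier date (July 31, 2283) to the later (December 3, 2283):
July 2283: 31 − 31 = 0 days remain.
Then August (31), September (30), October (31), November (30): 31 + 30 + 31 + 30 = 122 days.
December 1–3, 2283: 3 days.
Total: 0 + 122 + 3 = 125 days.
125 mod 7 = 6, so 6 days before Monday is Tuesday.

Tuesday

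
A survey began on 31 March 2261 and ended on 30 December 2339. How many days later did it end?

Day-of-year of March 31, 2261: 90.
Day-of-year of December 30, 2339: 364.
2261 has 365 days, so 365 − 90 = 275 days remain in 2261.
Full years 2262–2338: 59 common + 18 leap = 59×365 + 18×366 = 28123 days.
Total: 275 + 28123 + 364 = 28762 days.

28762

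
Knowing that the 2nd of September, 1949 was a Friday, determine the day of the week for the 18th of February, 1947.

Tuesday

Count forward from the earlier date (February 18, 1947) to the later (September 2, 1949):
Day-of-year of February 18, 1947: 49.
Day-of-year of September 2, 1949: 245.
1947 has 365 days, so 365 − 49 = 316 days remain in 1947.
Full years: 1948: 366. Sum = 366.
Total: 316 + 366 + 245 = 927 days.
927 mod 7 = 3, so 3 days before Friday is Tuesday.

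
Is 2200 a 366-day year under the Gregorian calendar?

2200 is not a leap year (divisible by 100 but not 400).

No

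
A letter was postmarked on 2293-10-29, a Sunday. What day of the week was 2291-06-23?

Count forward from the earlier date (June 23, 2291) to the later (October 29, 2293):
June 23, 2291 → June 23, 2292: 366 days (2292 is a leap year).
June 23, 2292 → June 23, 2293: 365 days.
June 2293: 30 − 23 = 7 days remain.
Then July (31), August (31), September (30): 31 + 31 + 30 = 92 days.
October 1–29, 2293: 29 days.
Residual: 128 days.
Total: 859 days.
859 mod 7 = 5, so 5 days before Sunday is Tuesday.

Tuesday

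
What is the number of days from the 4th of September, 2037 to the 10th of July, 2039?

674

Day-of-year of September 4, 2037: 247.
Day-of-year of July 10, 2039: 191.
2037 has 365 days, so 365 − 247 = 118 days remain in 2037.
Full years: 2038: 365. Sum = 365.
Total: 118 + 365 + 191 = 674 days.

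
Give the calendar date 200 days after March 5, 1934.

September 21, 1934

Count 200 days after March 5, 1934:
March 1934: 31 − 5 = 26 days remain.
Then April (30), May (31), June (30), July (31), August (31): 30 + 31 + 30 + 31 + 31 = 153 days.
September 1–21, 1934: 21 days.
Total: 26 + 153 + 21 = 200 days.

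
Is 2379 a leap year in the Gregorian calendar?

2379 is not a leap year.

No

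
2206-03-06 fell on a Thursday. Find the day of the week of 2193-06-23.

Count forward from the earlier date (June 23, 2193) to the later (March 6, 2206):
From June 23, 2193 to June 23, 2205: 12 years, of which 2 contain a Feb 29 — 10×365 + 2×366 = 4382 days.
(2200 is not a leap year (divisible by 100 but not 400).)
June 2205: 30 − 23 = 7 days remain.
Then July (31), August (31), September (30), October (31), November (30), December (31), January (31), February 2206 (28): 31 + 31 + 30 + 31 + 30 + 31 + 31 + 28 = 243 days.
March 1–6, 2206: 6 days.
Residual: 256 days.
Total: 4638 days.
4638 mod 7 = 4, so 4 days before Thursday is Sunday.

Sunday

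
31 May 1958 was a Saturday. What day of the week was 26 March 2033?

Saturday

From May 31, 1958 to May 31, 2032: 74 years, of which 19 contain a Feb 29 — 55×365 + 19×366 = 27029 days.
(2000 is a leap year (divisible by 400).)
May 2032: 31 − 31 = 0 days remain.
Then 9 full months totalling 273 days.
March 1–26, 2033: 26 days.
Residual: 299 days.
Total: 27328 days.
27328 is a multiple of 7, so 26 March 2033 falls on the same weekday: Saturday.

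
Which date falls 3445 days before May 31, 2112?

December 25, 2102

Count 3445 days before May 31, 2112:
Day-of-year of December 25, 2102: 359.
Day-of-year of May 31, 2112: 152.
2102 has 365 days, so 365 − 359 = 6 days remain in 2102.
Full years 2103–2111: 7 common + 2 leap = 7×365 + 2×366 = 3287 days.
Total: 6 + 3287 + 152 = 3445 days.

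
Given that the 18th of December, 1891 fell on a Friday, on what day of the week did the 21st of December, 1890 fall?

Sunday

Count forward from the earlier date (December 21, 1890) to the later (December 18, 1891):
Day-of-year of December 21, 1890: 355.
Day-of-year of December 18, 1891: 352.
1890 has 365 days, so 365 − 355 = 10 days remain in 1890.
Total: 10 + 352 = 362 days.
362 mod 7 = 5, so 5 days before Friday is Sunday.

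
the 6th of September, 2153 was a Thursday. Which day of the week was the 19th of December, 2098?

Friday

Count forward from the earlier date (December 19, 2098) to the later (September 6, 2153):
From December 19, 2098 to December 19, 2152: 54 years, of which 13 contain a Feb 29 — 41×365 + 13×366 = 19723 days.
(2100 is not a leap year (divisible by 100 but not 400).)
December 2152: 31 − 19 = 12 days remain.
Then January (31), February 2153 (28), March (31), April (30), May (31), June (30), July (31), August (31): 31 + 28 + 31 + 30 + 31 + 30 + 31 + 31 = 243 days.
September 1–6, 2153: 6 days.
Residual: 261 days.
Total: 19984 days.
19984 mod 7 = 6, so 6 days before Thursday is Friday.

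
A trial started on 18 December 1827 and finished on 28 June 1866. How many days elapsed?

Day-of-year of December 18, 1827: 352.
Day-of-year of June 28, 1866: 179.
1827 has 365 days, so 365 − 352 = 13 days remain in 1827.
Full years 1828–1865: 28 common + 10 leap = 28×365 + 10×366 = 13880 days.
Total: 13 + 13880 + 179 = 14072 days.

14072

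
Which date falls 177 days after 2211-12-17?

2212-06-11

Count 177 days after December 17, 2211:
Day-of-year of December 17, 2211: 351.
Day-of-year of June 11, 2212: 163.
2211 has 365 days, so 365 − 351 = 14 days remain in 2211.
Total: 14 + 163 = 177 days.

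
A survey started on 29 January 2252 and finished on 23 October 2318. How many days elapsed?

24373

Day-of-year of January 29, 2252: 29.
Day-of-year of October 23, 2318: 296.
2252 has 366 days, so 366 − 29 = 337 days remain in 2252.
Full years 2253–2317: 50 common + 15 leap = 50×365 + 15×366 = 23740 days.
Total: 337 + 23740 + 296 = 24373 days.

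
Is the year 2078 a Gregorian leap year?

2078 is not a leap year.

No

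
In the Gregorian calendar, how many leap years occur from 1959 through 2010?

13

Years divisible by 4: 1960, 1964, …, 2008 — 13 in all.
2000 is divisible by 400, so still leap.
No century exceptions apply. Count: 13.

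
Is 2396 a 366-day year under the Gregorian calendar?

2396 is a leap year.

Yes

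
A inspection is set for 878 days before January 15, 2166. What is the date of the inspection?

August 21, 2163

Count 878 days before January 15, 2166:
Day-of-year of August 21, 2163: 233.
Day-of-year of January 15, 2166: 15.
2163 has 365 days, so 365 − 233 = 132 days remain in 2163.
Full years: 2164: 366; 2165: 365. Sum = 731.
Total: 132 + 731 + 15 = 878 days.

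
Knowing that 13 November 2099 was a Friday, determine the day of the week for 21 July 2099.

Count forward from the earlier date (July 21, 2099) to the later (November 13, 2099):
July 2099: 31 − 21 = 10 days remain.
Then August (31), September (30), October (31): 31 + 30 + 31 = 92 days.
November 1–13, 2099: 13 days.
Total: 10 + 92 + 13 = 115 days.
115 mod 7 = 3, so 3 days before Friday is Tuesday.

Tuesday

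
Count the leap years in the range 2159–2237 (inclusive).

19

Years divisible by 4: 2160, 2164, …, 2236 — 20 in all.
Of these, 2200 is divisible by 100 but not 400, so not leap.
Leap years: 20 − 1 = 19.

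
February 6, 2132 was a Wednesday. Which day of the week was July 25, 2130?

Count forward from the earlier date (July 25, 2130) to the later (February 6, 2132):
July 25, 2130 → July 25, 2131: 365 days.
July 2131: 31 − 25 = 6 days remain.
Then August (31), September (30), October (31), November (30), December (31), January (31): 31 + 30 + 31 + 30 + 31 + 31 = 184 days.
February 1–6, 2132: 6 days (2132 is a leap year).
Residual: 196 days.
Total: 561 days.
561 mod 7 = 1, so 1 day before Wednesday is Tuesday.

Tuesday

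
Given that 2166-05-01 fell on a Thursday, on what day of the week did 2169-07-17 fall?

Monday

May 1, 2166 → May 1, 2167: 365 days.
May 1, 2167 → May 1, 2168: 366 days (2168 is a leap year).
May 1, 2168 → May 1, 2169: 365 days.
May 2169: 31 − 1 = 30 days remain.
Then June (30): 30 days.
July 1–17, 2169: 17 days.
Residual: 77 days.
Total: 1173 days.
1173 mod 7 = 4, so 4 days after Thursday is Monday.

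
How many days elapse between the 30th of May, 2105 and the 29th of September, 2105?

122

May 2105: 31 − 30 = 1 day remains.
Then June (30), July (31), August (31): 30 + 31 + 31 = 92 days.
September 1–29, 2105: 29 days.
Total: 1 + 92 + 29 = 122 days.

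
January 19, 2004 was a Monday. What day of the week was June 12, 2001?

Count forward from the earlier date (June 12, 2001) to the later (January 19, 2004):
Day-of-year of June 12, 2001: 163.
Day-of-year of January 19, 2004: 19.
2001 has 365 days, so 365 − 163 = 202 days remain in 2001.
Full years: 2002: 365; 2003: 365. Sum = 730.
Total: 202 + 730 + 19 = 951 days.
951 mod 7 = 6, so 6 days before Monday is Tuesday.

Tuesday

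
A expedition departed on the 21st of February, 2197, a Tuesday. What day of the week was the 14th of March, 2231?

From February 21, 2197 to February 21, 2231: 34 years, of which 7 contain a Feb 29 — 27×365 + 7×366 = 12417 days.
(2200 is not a leap year (divisible by 100 but not 400).)
February 2231: 28 − 21 = 7 days remain (2231 is not a leap year, so February has 28 days).
March 1–14, 2231: 14 days.
Residual: 21 days.
Total: 12438 days.
12438 mod 7 = 6, so 6 days after Tuesday is Monday.

Monday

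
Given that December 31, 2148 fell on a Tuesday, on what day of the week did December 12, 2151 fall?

December 31, 2148 → December 31, 2149: 365 days.
December 31, 2149 → December 31, 2150: 365 days.
December 2150: 31 − 31 = 0 days remain.
Then 11 full months totalling 334 days.
December 1–12, 2151: 12 days.
Residual: 346 days.
Total: 1076 days.
1076 mod 7 = 5, so 5 days after Tuesday is Sunday.

Sunday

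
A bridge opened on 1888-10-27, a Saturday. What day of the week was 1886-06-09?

Count forward from the earlier date (June 9, 1886) to the later (October 27, 1888):
Day-of-year of June 9, 1886: 160.
Day-of-year of October 27, 1888: 301.
1886 has 365 days, so 365 − 160 = 205 days remain in 1886.
Full years: 1887: 365. Sum = 365.
Total: 205 + 365 + 301 = 871 days.
871 mod 7 = 3, so 3 days before Saturday is Wednesday.

Wednesday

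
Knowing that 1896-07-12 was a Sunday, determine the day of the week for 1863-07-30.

Thursday

Count forward from the earlier date (July 30, 1863) to the later (July 12, 1896):
From July 30, 1863 to July 30, 1895: 32 years, of which 8 contain a Feb 29 — 24×365 + 8×366 = 11688 days.
July 1895: 31 − 30 = 1 day remains.
Then 11 full months totalling 335 days.
July 1–12, 1896: 12 days.
Residual: 348 days.
Total: 12036 days.
12036 mod 7 = 3, so 3 days before Sunday is Thursday.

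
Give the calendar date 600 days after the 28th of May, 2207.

the 17th of January, 2209

Count 600 days after May 28, 2207:
Day-of-year of May 28, 2207: 148.
Day-of-year of January 17, 2209: 17.
2207 has 365 days, so 365 − 148 = 217 days remain in 2207.
Full years: 2208: 366. Sum = 366.
Total: 217 + 366 + 17 = 600 days.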